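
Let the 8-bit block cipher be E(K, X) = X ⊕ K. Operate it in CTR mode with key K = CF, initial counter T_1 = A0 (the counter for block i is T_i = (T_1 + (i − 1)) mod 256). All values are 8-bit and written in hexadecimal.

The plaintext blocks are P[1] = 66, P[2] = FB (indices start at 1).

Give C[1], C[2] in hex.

C[1] = 09, C[2] = 95

CTR encryption: S_i = E(K, T_i) where T_i is the counter for block i; C_i = P_i ⊕ S_i.
C[1]: T = A0, S = E(K, T) = 6F; 66 ⊕ 6F = 09.
C[2]: T = A1, S = E(K, T) = 6E; FB ⊕ 6E = 95.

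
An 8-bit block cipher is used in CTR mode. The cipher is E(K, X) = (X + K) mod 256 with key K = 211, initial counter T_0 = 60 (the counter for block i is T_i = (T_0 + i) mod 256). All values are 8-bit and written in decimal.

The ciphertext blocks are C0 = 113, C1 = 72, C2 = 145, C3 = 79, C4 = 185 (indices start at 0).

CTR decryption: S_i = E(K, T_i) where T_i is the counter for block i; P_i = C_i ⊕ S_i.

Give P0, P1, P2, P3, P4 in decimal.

P0: T = 60, S = E(K, T) = 15; 113 ⊕ 15 = 126.
P1: T = 61, S = E(K, T) = 16; 72 ⊕ 16 = 88.
P2: T = 62, S = E(K, T) = 17; 145 ⊕ 17 = 128.
P3: T = 63, S = E(K, T) = 18; 79 ⊕ 18 = 93.
P4: T = 64, S = E(K, T) = 19; 185 ⊕ 19 = 170.

P0 = 126, P1 = 88, P2 = 128, P3 = 93, P4 = 170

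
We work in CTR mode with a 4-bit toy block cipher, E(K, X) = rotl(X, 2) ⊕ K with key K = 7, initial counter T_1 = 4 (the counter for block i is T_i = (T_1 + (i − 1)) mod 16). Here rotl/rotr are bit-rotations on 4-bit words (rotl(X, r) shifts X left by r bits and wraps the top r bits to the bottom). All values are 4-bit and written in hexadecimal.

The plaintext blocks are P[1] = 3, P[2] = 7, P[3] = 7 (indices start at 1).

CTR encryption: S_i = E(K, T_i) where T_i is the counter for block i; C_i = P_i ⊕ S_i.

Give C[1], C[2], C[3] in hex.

C[1]: T = 4, S = E(K, T) = 6; 3 ⊕ 6 = 5.
C[2]: T = 5, S = E(K, T) = 2; 7 ⊕ 2 = 5.
C[3]: T = 6, S = E(K, T) = E; 7 ⊕ E = 9.

C[1] = 5, C[2] = 5, C[3] = 9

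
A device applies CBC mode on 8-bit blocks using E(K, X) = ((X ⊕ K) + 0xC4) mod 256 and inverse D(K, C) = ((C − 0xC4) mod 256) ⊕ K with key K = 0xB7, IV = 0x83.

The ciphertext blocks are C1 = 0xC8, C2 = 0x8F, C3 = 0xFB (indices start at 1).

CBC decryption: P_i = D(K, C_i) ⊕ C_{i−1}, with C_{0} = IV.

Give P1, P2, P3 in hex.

P1 = 0x30, P2 = 0xB4, P3 = 0x0F

P1: D(K, 0xC8) = 0xB3; 0xB3 ⊕ 0x83 = 0x30.
P2: D(K, 0x8F) = 0x7C; 0x7C ⊕ 0xC8 = 0xB4.
P3: D(K, 0xFB) = 0x80; 0x80 ⊕ 0x8F = 0x0F.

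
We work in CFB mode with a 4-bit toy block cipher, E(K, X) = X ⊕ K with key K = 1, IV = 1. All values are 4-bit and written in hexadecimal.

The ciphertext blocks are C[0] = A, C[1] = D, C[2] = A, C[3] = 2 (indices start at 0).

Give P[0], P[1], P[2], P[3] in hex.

CFB decryption: P_i = C_i ⊕ E(K, C_{i−1}), with C_{−1} = IV.
P[0]: E(K, 1) = 0; A ⊕ 0 = A.
P[1]: E(K, A) = B; D ⊕ B = 6.
P[2]: E(K, D) = C; A ⊕ C = 6.
P[3]: E(K, A) = B; 2 ⊕ B = 9.

P[0] = A, P[1] = 6, P[2] = 6, P[3] = 9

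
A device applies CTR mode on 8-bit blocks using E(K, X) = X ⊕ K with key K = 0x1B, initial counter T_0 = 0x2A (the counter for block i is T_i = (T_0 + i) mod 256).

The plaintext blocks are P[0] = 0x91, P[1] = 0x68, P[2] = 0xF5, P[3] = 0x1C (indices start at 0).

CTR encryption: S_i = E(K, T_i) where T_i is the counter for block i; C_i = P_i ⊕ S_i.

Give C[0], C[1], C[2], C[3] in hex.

C[0] = 0xA0, C[1] = 0x58, C[2] = 0xC2, C[3] = 0x2A

C[0]: T = 0x2A, S = E(K, T) = 0x31; 0x91 ⊕ 0x31 = 0xA0.
C[1]: T = 0x2B, S = E(K, T) = 0x30; 0x68 ⊕ 0x30 = 0x58.
C[2]: T = 0x2C, S = E(K, T) = 0x37; 0xF5 ⊕ 0x37 = 0xC2.
C[3]: T = 0x2D, S = E(K, T) = 0x36; 0x1C ⊕ 0x36 = 0x2A.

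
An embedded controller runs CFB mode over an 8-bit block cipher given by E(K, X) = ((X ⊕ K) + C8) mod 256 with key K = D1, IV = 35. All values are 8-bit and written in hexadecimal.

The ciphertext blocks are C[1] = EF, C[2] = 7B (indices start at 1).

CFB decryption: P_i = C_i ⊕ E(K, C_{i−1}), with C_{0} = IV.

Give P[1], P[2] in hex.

P[1] = 43, P[2] = 7D

P[1]: E(K, 35) = AC; EF ⊕ AC = 43.
P[2]: E(K, EF) = 06; 7B ⊕ 06 = 7D.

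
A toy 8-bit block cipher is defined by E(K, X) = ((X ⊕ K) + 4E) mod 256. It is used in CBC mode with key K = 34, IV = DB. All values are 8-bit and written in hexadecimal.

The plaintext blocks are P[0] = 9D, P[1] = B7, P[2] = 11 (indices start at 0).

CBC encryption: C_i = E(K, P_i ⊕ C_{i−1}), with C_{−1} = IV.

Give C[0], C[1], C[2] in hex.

C[0]: P[0] ⊕ DB = 46; E(K, 46) = C0.
C[1]: P[1] ⊕ C0 = 77; E(K, 77) = 91.
C[2]: P[2] ⊕ 91 = 80; E(K, 80) = 02.

C[0] = C0, C[1] = 91, C[2] = 02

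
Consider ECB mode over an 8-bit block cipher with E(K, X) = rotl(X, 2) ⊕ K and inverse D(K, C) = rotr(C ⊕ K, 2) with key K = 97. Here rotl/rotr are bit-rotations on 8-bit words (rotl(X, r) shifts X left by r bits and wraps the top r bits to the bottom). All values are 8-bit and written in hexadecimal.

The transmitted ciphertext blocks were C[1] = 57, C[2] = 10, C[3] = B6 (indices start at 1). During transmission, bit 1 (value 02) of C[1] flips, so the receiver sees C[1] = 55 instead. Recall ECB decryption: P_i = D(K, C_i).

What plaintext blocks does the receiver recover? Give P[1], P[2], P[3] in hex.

Only C[1] changed, to 55. In ECB, a change in C_i affects only P_i. Decrypting the received ciphertext:
P[1]: D(K, 55) = B0.
P[2]: D(K, 10) = E1.
P[3]: D(K, B6) = 48.
Blocks that differ from the original plaintext: P[1].

P[1] = B0, P[2] = E1, P[3] = 48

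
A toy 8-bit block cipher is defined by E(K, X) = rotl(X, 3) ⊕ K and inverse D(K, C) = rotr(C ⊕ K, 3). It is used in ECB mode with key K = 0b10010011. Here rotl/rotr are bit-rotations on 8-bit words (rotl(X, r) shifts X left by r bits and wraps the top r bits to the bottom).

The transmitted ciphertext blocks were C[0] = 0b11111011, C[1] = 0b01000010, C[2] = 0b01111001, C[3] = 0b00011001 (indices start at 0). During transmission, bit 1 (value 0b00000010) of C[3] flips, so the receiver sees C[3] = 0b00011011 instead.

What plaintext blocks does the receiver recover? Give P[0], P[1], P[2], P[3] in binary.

ECB decryption: P_i = D(K, C_i).
Only C[3] changed, to 0b00011011. In ECB, a change in C_i affects only P_i. Decrypting the received ciphertext:
P[0]: D(K, 0b11111011) = 0b00001101.
P[1]: D(K, 0b01000010) = 0b00111010.
P[2]: D(K, 0b01111001) = 0b01011101.
P[3]: D(K, 0b00011011) = 0b00010001.
Blocks that differ from the original plaintext: P[3].

P[0] = 0b00001101, P[1] = 0b00111010, P[2] = 0b01011101, P[3] = 0b00010001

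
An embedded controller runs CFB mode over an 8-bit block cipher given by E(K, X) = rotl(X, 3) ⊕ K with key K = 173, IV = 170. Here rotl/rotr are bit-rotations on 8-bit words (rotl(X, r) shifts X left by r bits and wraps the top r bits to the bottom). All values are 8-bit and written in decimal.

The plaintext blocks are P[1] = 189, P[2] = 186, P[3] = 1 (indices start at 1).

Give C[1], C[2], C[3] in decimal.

CFB encryption: C_i = P_i ⊕ E(K, C_{i−1}), with C_{0} = IV.
C[1]: E(K, 170) = 248; 189 ⊕ 248 = 69.
C[2]: E(K, 69) = 135; 186 ⊕ 135 = 61.
C[3]: E(K, 61) = 68; 1 ⊕ 68 = 69.

C[1] = 69, C[2] = 61, C[3] = 69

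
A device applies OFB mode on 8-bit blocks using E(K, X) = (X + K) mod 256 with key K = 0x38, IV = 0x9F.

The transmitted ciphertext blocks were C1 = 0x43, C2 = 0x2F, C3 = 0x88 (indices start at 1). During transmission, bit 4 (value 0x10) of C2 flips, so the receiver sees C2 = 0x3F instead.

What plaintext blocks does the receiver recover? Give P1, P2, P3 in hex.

P1 = 0x94, P2 = 0x30, P3 = 0xCF

OFB decryption: S_i = E(K, S_{i−1}) with S_{0} = IV; P_i = C_i ⊕ S_i.
Only C2 changed, to 0x3F. In OFB, a change in C_i flips the same bit in P_i only; the keystream is unaffected. Decrypting the received ciphertext:
P1: S = E(K, 0x9F) = 0xD7; 0x43 ⊕ 0xD7 = 0x94.
P2: S = E(K, 0xD7) = 0x0F; 0x3F ⊕ 0x0F = 0x30.
P3: S = E(K, 0x0F) = 0x47; 0x88 ⊕ 0x47 = 0xCF.
Blocks that differ from the original plaintext: P2.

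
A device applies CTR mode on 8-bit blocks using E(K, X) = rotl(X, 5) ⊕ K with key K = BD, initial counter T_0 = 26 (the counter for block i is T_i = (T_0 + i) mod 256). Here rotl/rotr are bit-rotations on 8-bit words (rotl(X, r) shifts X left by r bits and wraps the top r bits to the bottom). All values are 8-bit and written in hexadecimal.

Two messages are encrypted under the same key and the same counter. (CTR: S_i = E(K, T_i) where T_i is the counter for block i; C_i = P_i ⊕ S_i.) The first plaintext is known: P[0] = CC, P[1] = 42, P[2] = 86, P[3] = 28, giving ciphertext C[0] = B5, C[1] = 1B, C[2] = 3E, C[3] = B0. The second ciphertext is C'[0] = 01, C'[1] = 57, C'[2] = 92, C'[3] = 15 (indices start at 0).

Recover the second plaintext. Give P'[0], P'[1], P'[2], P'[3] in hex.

P'[0] = 78, P'[1] = 0E, P'[2] = 2A, P'[3] = 8D

In CTR with a reused counter, both messages share the same keystream S_i, so C_i ⊕ C'_i = P_i ⊕ P'_i and thus P'_i = P_i ⊕ C_i ⊕ C'_i.
P'[0]: CC ⊕ B5 ⊕ 01 = 78.
P'[1]: 42 ⊕ 1B ⊕ 57 = 0E.
P'[2]: 86 ⊕ 3E ⊕ 92 = 2A.
P'[3]: 28 ⊕ B0 ⊕ 15 = 8D.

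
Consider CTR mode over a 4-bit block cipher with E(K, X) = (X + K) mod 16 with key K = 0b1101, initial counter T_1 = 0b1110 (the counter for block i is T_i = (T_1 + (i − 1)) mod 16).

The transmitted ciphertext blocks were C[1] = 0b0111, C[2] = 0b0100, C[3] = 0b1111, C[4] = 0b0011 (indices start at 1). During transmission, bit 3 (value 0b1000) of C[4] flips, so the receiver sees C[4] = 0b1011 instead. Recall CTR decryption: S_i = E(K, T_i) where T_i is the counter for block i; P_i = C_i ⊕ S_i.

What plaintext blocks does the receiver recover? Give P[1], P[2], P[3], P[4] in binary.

P[1] = 0b1100, P[2] = 0b1000, P[3] = 0b0010, P[4] = 0b0101

Only C[4] changed, to 0b1011. In CTR, a change in C_i flips the same bit in P_i only; the keystream is unaffected. Decrypting the received ciphertext:
P[1]: T = 0b1110, S = E(K, T) = 0b1011; 0b0111 ⊕ 0b1011 = 0b1100.
P[2]: T = 0b1111, S = E(K, T) = 0b1100; 0b0100 ⊕ 0b1100 = 0b1000.
P[3]: T = 0b0000, S = E(K, T) = 0b1101; 0b1111 ⊕ 0b1101 = 0b0010.
P[4]: T = 0b0001, S = E(K, T) = 0b1110; 0b1011 ⊕ 0b1110 = 0b0101.
Blocks that differ from the original plaintext: P[4].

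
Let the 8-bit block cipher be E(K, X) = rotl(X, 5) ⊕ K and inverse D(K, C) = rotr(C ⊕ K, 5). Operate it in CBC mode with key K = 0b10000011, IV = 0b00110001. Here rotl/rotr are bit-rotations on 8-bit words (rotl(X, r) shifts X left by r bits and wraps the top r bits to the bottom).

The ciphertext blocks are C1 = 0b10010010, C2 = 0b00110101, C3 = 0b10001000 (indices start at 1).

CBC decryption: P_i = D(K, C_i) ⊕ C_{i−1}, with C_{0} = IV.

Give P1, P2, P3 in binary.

P1 = 0b10111001, P2 = 0b00100111, P3 = 0b01101101

P1: D(K, 0b10010010) = 0b10001000; 0b10001000 ⊕ 0b00110001 = 0b10111001.
P2: D(K, 0b00110101) = 0b10110101; 0b10110101 ⊕ 0b10010010 = 0b00100111.
P3: D(K, 0b10001000) = 0b01011000; 0b01011000 ⊕ 0b00110101 = 0b01101101.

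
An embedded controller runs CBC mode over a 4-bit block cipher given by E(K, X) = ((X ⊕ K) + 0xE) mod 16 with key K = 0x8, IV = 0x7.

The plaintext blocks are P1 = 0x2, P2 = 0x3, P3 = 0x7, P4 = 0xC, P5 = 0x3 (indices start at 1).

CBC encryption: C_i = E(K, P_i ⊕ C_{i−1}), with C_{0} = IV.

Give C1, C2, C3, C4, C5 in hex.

C1: P1 ⊕ 0x7 = 0x5; E(K, 0x5) = 0xB.
C2: P2 ⊕ 0xB = 0x8; E(K, 0x8) = 0xE.
C3: P3 ⊕ 0xE = 0x9; E(K, 0x9) = 0xF.
C4: P4 ⊕ 0xF = 0x3; E(K, 0x3) = 0x9.
C5: P5 ⊕ 0x9 = 0xA; E(K, 0xA) = 0x0.

C1 = 0xB, C2 = 0xE, C3 = 0xF, C4 = 0x9, C5 = 0x0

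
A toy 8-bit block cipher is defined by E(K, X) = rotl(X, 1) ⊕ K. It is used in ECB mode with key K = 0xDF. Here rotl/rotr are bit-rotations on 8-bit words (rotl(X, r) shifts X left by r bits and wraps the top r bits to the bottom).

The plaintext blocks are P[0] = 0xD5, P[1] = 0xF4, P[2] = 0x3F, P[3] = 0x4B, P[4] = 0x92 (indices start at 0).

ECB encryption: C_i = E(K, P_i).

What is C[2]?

C[2]: E(K, 0x3F) = 0xA1.

C[2] = 0xA1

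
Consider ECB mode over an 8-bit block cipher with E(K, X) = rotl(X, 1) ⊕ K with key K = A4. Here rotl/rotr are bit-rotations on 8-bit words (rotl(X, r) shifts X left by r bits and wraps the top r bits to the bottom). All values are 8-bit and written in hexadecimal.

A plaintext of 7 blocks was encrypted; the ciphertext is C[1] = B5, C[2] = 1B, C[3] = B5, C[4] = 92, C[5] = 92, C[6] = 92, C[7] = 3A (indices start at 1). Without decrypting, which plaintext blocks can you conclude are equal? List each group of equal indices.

P[1] = P[3]; P[4] = P[5] = P[6]

ECB encrypts each block independently with the same key, so equal ciphertext blocks imply equal plaintext blocks.
C[1] = C[3] = B5, so P[1] = P[3].
C[4] = C[5] = C[6] = 92, so P[4] = P[5] = P[6].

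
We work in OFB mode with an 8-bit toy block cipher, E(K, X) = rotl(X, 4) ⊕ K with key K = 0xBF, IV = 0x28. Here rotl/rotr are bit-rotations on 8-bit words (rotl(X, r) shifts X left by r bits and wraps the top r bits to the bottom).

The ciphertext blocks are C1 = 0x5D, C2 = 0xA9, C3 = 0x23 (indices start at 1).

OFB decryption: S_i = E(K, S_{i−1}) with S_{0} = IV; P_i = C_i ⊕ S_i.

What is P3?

P3 = 0x5A

P1: S = E(K, 0x28) = 0x3D; 0x5D ⊕ 0x3D = 0x60.
P2: S = E(K, 0x3D) = 0x6C; 0xA9 ⊕ 0x6C = 0xC5.
P3: S = E(K, 0x6C) = 0x79; 0x23 ⊕ 0x79 = 0x5A.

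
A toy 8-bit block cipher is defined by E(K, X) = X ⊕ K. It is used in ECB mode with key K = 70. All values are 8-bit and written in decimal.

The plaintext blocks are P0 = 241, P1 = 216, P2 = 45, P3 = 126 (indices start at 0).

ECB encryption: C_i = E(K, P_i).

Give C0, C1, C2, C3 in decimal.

C0 = 183, C1 = 158, C2 = 107, C3 = 56

C0: E(K, 241) = 183.
C1: E(K, 216) = 158.
C2: E(K, 45) = 107.
C3: E(K, 126) = 56.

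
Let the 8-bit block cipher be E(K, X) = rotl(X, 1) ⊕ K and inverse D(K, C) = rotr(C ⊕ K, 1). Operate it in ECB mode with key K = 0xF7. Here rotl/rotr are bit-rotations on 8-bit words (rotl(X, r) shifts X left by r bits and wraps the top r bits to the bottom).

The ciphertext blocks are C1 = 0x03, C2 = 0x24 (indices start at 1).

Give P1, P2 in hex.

ECB decryption: P_i = D(K, C_i).
P1: D(K, 0x03) = 0x7A.
P2: D(K, 0x24) = 0xE9.

P1 = 0x7A, P2 = 0xE9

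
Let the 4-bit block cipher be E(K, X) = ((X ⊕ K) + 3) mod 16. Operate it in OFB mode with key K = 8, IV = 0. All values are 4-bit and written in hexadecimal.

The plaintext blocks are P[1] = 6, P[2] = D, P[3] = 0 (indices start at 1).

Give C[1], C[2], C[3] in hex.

OFB encryption: S_i = E(K, S_{i−1}) with S_{0} = IV; C_i = P_i ⊕ S_i.
C[1]: S = E(K, 0) = B; 6 ⊕ B = D.
C[2]: S = E(K, B) = 6; D ⊕ 6 = B.
C[3]: S = E(K, 6) = 1; 0 ⊕ 1 = 1.

C[1] = D, C[2] = B, C[3] = 1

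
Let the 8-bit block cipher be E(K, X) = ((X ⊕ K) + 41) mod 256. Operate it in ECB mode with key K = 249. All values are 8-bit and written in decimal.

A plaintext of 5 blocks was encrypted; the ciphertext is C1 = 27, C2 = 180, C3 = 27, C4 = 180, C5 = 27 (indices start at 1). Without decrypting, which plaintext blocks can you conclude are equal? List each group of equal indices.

ECB encrypts each block independently with the same key, so equal ciphertext blocks imply equal plaintext blocks.
C1 = C3 = C5 = 27, so P1 = P3 = P5.
C2 = C4 = 180, so P2 = P4.

P1 = P3 = P5; P2 = P4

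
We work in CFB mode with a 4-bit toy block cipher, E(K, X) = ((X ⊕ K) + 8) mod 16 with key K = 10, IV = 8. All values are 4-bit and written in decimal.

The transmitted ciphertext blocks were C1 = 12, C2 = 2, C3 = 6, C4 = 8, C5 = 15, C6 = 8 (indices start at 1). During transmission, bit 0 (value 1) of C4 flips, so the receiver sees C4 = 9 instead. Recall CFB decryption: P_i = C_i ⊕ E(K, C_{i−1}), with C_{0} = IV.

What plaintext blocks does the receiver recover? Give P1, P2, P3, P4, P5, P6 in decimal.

P1 = 6, P2 = 12, P3 = 6, P4 = 13, P5 = 4, P6 = 5

Only C4 changed, to 9. In CFB, a change in C_i flips the same bit in P_i and garbles P_{i+1}. Decrypting the received ciphertext:
P1: E(K, 8) = 10; 12 ⊕ 10 = 6.
P2: E(K, 12) = 14; 2 ⊕ 14 = 12.
P3: E(K, 2) = 0; 6 ⊕ 0 = 6.
P4: E(K, 6) = 4; 9 ⊕ 4 = 13.
P5: E(K, 9) = 11; 15 ⊕ 11 = 4.
P6: E(K, 15) = 13; 8 ⊕ 13 = 5.
Blocks that differ from the original plaintext: P4, P5.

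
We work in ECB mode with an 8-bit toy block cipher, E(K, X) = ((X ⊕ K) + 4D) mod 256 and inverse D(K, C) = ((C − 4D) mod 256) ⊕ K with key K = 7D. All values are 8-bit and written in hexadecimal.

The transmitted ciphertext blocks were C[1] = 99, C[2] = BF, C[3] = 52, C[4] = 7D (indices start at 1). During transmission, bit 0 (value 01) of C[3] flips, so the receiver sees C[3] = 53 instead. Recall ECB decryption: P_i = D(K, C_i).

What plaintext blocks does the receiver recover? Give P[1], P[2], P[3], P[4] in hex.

Only C[3] changed, to 53. In ECB, a change in C_i affects only P_i. Decrypting the received ciphertext:
P[1]: D(K, 99) = 31.
P[2]: D(K, BF) = 0F.
P[3]: D(K, 53) = 7B.
P[4]: D(K, 7D) = 4D.
Blocks that differ from the original plaintext: P[3].

P[1] = 31, P[2] = 0F, P[3] = 7B, P[4] = 4D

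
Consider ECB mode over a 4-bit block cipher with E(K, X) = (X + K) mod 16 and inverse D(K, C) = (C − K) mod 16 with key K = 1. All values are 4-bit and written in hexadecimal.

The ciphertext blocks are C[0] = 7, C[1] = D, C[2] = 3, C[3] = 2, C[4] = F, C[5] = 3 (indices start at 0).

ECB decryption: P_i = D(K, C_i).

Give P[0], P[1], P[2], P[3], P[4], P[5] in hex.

P[0]: D(K, 7) = 6.
P[1]: D(K, D) = C.
P[2]: D(K, 3) = 2.
P[3]: D(K, 2) = 1.
P[4]: D(K, F) = E.
P[5]: D(K, 3) = 2.

P[0] = 6, P[1] = C, P[2] = 2, P[3] = 1, P[4] = E, P[5] = 2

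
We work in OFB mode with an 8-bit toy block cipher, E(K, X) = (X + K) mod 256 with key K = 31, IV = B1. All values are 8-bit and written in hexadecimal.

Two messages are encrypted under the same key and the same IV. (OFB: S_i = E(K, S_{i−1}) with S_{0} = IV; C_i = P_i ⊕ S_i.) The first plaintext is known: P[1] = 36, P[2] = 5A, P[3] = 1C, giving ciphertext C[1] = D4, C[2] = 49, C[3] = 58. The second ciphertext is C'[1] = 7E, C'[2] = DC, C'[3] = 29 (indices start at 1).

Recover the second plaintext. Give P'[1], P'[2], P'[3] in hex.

P'[1] = 9C, P'[2] = CF, P'[3] = 6D

In OFB with a reused IV, both messages share the same keystream S_i, so C_i ⊕ C'_i = P_i ⊕ P'_i and thus P'_i = P_i ⊕ C_i ⊕ C'_i.
P'[1]: 36 ⊕ D4 ⊕ 7E = 9C.
P'[2]: 5A ⊕ 49 ⊕ DC = CF.
P'[3]: 1C ⊕ 58 ⊕ 29 = 6D.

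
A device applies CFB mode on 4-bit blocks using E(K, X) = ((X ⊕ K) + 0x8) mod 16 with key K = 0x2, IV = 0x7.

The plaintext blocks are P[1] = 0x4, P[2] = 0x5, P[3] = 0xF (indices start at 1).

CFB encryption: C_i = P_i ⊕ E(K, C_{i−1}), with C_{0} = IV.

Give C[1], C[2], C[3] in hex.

C[1]: E(K, 0x7) = 0xD; 0x4 ⊕ 0xD = 0x9.
C[2]: E(K, 0x9) = 0x3; 0x5 ⊕ 0x3 = 0x6.
C[3]: E(K, 0x6) = 0xC; 0xF ⊕ 0xC = 0x3.

C[1] = 0x9, C[2] = 0x6, C[3] = 0x3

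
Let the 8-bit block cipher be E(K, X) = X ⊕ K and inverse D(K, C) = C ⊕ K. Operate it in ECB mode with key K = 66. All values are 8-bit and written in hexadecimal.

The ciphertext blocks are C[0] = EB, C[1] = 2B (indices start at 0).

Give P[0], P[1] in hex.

P[0] = 8D, P[1] = 4D

ECB decryption: P_i = D(K, C_i).
P[0]: D(K, EB) = 8D.
P[1]: D(K, 2B) = 4D.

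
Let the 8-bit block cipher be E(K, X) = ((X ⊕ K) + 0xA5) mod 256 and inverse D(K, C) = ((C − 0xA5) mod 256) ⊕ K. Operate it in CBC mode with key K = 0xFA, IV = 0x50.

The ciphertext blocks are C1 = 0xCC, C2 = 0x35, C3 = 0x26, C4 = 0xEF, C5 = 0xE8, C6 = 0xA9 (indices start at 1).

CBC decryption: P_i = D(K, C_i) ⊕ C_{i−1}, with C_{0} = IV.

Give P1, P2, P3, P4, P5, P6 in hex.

P1: D(K, 0xCC) = 0xDD; 0xDD ⊕ 0x50 = 0x8D.
P2: D(K, 0x35) = 0x6A; 0x6A ⊕ 0xCC = 0xA6.
P3: D(K, 0x26) = 0x7B; 0x7B ⊕ 0x35 = 0x4E.
P4: D(K, 0xEF) = 0xB0; 0xB0 ⊕ 0x26 = 0x96.
P5: D(K, 0xE8) = 0xB9; 0xB9 ⊕ 0xEF = 0x56.
P6: D(K, 0xA9) = 0xFE; 0xFE ⊕ 0xE8 = 0x16.

P1 = 0x8D, P2 = 0xA6, P3 = 0x4E, P4 = 0x96, P5 = 0x56, P6 = 0x16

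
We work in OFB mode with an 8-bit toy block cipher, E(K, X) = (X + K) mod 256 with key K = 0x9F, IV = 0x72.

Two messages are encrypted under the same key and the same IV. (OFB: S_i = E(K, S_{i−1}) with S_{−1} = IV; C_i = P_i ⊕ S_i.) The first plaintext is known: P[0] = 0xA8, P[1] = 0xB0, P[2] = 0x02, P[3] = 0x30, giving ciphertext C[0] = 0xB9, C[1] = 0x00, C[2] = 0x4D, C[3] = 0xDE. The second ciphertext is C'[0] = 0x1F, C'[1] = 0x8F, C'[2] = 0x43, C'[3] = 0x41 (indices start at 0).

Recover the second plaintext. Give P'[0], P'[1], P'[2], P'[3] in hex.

In OFB with a reused IV, both messages share the same keystream S_i, so C_i ⊕ C'_i = P_i ⊕ P'_i and thus P'_i = P_i ⊕ C_i ⊕ C'_i.
P'[0]: 0xA8 ⊕ 0xB9 ⊕ 0x1F = 0x0E.
P'[1]: 0xB0 ⊕ 0x00 ⊕ 0x8F = 0x3F.
P'[2]: 0x02 ⊕ 0x4D ⊕ 0x43 = 0x0C.
P'[3]: 0x30 ⊕ 0xDE ⊕ 0x41 = 0xAF.

P'[0] = 0x0E, P'[1] = 0x3F, P'[2] = 0x0C, P'[3] = 0xAF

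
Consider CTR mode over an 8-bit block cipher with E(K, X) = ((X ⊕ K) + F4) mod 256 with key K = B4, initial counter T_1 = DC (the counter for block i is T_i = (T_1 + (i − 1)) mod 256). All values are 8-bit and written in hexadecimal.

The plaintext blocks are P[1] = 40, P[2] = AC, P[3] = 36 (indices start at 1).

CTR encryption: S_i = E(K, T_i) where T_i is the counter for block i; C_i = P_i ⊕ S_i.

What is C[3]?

C[3] = 68

C[1]: T = DC, S = E(K, T) = 5C; 40 ⊕ 5C = 1C.
C[2]: T = DD, S = E(K, T) = 5D; AC ⊕ 5D = F1.
C[3]: T = DE, S = E(K, T) = 5E; 36 ⊕ 5E = 68.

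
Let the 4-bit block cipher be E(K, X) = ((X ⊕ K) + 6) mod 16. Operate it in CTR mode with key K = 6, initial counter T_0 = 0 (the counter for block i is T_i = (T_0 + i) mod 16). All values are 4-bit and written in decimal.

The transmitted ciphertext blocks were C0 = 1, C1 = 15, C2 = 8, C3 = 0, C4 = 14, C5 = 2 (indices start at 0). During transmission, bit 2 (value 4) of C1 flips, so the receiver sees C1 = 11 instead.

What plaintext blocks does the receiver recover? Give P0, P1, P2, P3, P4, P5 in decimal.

P0 = 13, P1 = 6, P2 = 2, P3 = 11, P4 = 6, P5 = 11

CTR decryption: S_i = E(K, T_i) where T_i is the counter for block i; P_i = C_i ⊕ S_i.
Only C1 changed, to 11. In CTR, a change in C_i flips the same bit in P_i only; the keystream is unaffected. Decrypting the received ciphertext:
P0: T = 0, S = E(K, T) = 12; 1 ⊕ 12 = 13.
P1: T = 1, S = E(K, T) = 13; 11 ⊕ 13 = 6.
P2: T = 2, S = E(K, T) = 10; 8 ⊕ 10 = 2.
P3: T = 3, S = E(K, T) = 11; 0 ⊕ 11 = 11.
P4: T = 4, S = E(K, T) = 8; 14 ⊕ 8 = 6.
P5: T = 5, S = E(K, T) = 9; 2 ⊕ 9 = 11.
Blocks that differ from the original plaintext: P1.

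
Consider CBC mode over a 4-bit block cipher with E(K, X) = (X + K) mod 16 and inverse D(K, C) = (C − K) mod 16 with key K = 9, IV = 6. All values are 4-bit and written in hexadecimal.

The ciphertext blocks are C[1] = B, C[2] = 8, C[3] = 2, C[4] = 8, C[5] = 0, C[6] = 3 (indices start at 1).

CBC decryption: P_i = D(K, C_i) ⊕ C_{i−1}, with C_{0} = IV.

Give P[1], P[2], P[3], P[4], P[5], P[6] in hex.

P[1] = 4, P[2] = 4, P[3] = 1, P[4] = D, P[5] = F, P[6] = A

P[1]: D(K, B) = 2; 2 ⊕ 6 = 4.
P[2]: D(K, 8) = F; F ⊕ B = 4.
P[3]: D(K, 2) = 9; 9 ⊕ 8 = 1.
P[4]: D(K, 8) = F; F ⊕ 2 = D.
P[5]: D(K, 0) = 7; 7 ⊕ 8 = F.
P[6]: D(K, 3) = A; A ⊕ 0 = A.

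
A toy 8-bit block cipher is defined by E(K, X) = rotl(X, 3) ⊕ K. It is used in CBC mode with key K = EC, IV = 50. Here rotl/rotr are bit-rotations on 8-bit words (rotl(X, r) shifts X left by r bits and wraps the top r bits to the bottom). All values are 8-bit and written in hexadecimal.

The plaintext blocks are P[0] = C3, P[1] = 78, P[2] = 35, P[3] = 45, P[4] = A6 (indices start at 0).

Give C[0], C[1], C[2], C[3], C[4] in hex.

CBC encryption: C_i = E(K, P_i ⊕ C_{i−1}), with C_{−1} = IV.
C[0]: P[0] ⊕ 50 = 93; E(K, 93) = 70.
C[1]: P[1] ⊕ 70 = 08; E(K, 08) = AC.
C[2]: P[2] ⊕ AC = 99; E(K, 99) = 20.
C[3]: P[3] ⊕ 20 = 65; E(K, 65) = C7.
C[4]: P[4] ⊕ C7 = 61; E(K, 61) = E7.

C[0] = 70, C[1] = AC, C[2] = 20, C[3] = C7, C[4] = E7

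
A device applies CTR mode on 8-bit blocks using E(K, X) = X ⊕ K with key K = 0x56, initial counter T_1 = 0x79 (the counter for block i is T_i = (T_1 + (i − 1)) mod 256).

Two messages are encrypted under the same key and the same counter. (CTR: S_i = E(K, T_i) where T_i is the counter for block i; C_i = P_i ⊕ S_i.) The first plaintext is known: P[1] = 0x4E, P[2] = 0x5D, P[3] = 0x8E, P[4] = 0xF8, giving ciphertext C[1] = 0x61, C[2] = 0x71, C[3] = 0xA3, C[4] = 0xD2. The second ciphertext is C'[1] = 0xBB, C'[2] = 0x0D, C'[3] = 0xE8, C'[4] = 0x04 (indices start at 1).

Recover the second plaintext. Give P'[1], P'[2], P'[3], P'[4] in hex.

P'[1] = 0x94, P'[2] = 0x21, P'[3] = 0xC5, P'[4] = 0x2E

In CTR with a reused counter, both messages share the same keystream S_i, so C_i ⊕ C'_i = P_i ⊕ P'_i and thus P'_i = P_i ⊕ C_i ⊕ C'_i.
P'[1]: 0x4E ⊕ 0x61 ⊕ 0xBB = 0x94.
P'[2]: 0x5D ⊕ 0x71 ⊕ 0x0D = 0x21.
P'[3]: 0x8E ⊕ 0xA3 ⊕ 0xE8 = 0xC5.
P'[4]: 0xF8 ⊕ 0xD2 ⊕ 0x04 = 0x2E.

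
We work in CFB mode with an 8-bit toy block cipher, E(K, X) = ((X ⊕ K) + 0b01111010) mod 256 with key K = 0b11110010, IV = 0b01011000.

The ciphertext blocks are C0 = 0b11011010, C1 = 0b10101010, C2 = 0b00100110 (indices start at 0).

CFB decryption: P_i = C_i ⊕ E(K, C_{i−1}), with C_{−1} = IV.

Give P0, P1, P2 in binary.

P0: E(K, 0b01011000) = 0b00100100; 0b11011010 ⊕ 0b00100100 = 0b11111110.
P1: E(K, 0b11011010) = 0b10100010; 0b10101010 ⊕ 0b10100010 = 0b00001000.
P2: E(K, 0b10101010) = 0b11010010; 0b00100110 ⊕ 0b11010010 = 0b11110100.

P0 = 0b11111110, P1 = 0b00001000, P2 = 0b11110100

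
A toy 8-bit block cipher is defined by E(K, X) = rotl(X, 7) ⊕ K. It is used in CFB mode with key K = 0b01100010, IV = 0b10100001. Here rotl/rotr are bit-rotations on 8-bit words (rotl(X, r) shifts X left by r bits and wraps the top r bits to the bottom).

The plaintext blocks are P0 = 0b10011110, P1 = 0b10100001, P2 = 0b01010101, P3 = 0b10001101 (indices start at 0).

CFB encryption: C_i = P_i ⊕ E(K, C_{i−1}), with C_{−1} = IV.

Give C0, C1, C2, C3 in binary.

C0 = 0b00101100, C1 = 0b11010101, C2 = 0b11011101, C3 = 0b00000001

C0: E(K, 0b10100001) = 0b10110010; 0b10011110 ⊕ 0b10110010 = 0b00101100.
C1: E(K, 0b00101100) = 0b01110100; 0b10100001 ⊕ 0b01110100 = 0b11010101.
C2: E(K, 0b11010101) = 0b10001000; 0b01010101 ⊕ 0b10001000 = 0b11011101.
C3: E(K, 0b11011101) = 0b10001100; 0b10001101 ⊕ 0b10001100 = 0b00000001.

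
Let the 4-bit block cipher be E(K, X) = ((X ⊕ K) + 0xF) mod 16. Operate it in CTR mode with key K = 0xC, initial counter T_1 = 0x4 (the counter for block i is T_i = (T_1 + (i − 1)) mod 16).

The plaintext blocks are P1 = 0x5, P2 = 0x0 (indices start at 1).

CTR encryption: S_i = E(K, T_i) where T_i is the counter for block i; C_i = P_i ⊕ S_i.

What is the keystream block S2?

0x8

C1: T = 0x4, S = E(K, T) = 0x7; 0x5 ⊕ 0x7 = 0x2.
C2: T = 0x5, S = E(K, T) = 0x8; 0x0 ⊕ 0x8 = 0x8.
So S2 = 0x8.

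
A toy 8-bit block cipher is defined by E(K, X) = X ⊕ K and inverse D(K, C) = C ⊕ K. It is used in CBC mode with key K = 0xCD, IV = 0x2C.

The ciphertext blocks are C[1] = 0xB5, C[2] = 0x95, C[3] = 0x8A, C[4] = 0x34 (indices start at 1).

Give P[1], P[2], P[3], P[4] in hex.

P[1] = 0x54, P[2] = 0xED, P[3] = 0xD2, P[4] = 0x73

CBC decryption: P_i = D(K, C_i) ⊕ C_{i−1}, with C_{0} = IV.
P[1]: D(K, 0xB5) = 0x78; 0x78 ⊕ 0x2C = 0x54.
P[2]: D(K, 0x95) = 0x58; 0x58 ⊕ 0xB5 = 0xED.
P[3]: D(K, 0x8A) = 0x47; 0x47 ⊕ 0x95 = 0xD2.
P[4]: D(K, 0x34) = 0xF9; 0xF9 ⊕ 0x8A = 0x73.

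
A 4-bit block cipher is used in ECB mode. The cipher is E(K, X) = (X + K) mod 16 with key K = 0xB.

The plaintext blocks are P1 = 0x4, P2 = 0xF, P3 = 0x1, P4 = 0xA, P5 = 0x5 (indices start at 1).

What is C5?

ECB encryption: C_i = E(K, P_i).
C5: E(K, 0x5) = 0x0.

C5 = 0x0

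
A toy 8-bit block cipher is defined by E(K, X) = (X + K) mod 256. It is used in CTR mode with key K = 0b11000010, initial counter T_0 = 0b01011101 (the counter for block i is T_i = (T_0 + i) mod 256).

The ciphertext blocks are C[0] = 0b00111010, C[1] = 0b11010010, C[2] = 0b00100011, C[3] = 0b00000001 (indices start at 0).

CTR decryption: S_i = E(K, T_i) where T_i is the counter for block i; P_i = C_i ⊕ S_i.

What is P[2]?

P[2] = 0b00000010

P[2]: T = 0b01011111, S = E(K, T) = 0b00100001; 0b00100011 ⊕ 0b00100001 = 0b00000010.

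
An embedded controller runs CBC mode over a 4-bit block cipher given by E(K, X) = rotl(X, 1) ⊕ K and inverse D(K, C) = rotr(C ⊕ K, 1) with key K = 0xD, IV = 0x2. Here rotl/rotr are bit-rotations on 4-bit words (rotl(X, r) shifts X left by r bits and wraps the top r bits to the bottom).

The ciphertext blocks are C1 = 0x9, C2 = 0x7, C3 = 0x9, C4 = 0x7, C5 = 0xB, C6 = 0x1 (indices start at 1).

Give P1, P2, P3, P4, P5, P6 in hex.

P1 = 0x0, P2 = 0xC, P3 = 0x5, P4 = 0xC, P5 = 0x4, P6 = 0xD

CBC decryption: P_i = D(K, C_i) ⊕ C_{i−1}, with C_{0} = IV.
P1: D(K, 0x9) = 0x2; 0x2 ⊕ 0x2 = 0x0.
P2: D(K, 0x7) = 0x5; 0x5 ⊕ 0x9 = 0xC.
P3: D(K, 0x9) = 0x2; 0x2 ⊕ 0x7 = 0x5.
P4: D(K, 0x7) = 0x5; 0x5 ⊕ 0x9 = 0xC.
P5: D(K, 0xB) = 0x3; 0x3 ⊕ 0x7 = 0x4.
P6: D(K, 0x1) = 0x6; 0x6 ⊕ 0xB = 0xD.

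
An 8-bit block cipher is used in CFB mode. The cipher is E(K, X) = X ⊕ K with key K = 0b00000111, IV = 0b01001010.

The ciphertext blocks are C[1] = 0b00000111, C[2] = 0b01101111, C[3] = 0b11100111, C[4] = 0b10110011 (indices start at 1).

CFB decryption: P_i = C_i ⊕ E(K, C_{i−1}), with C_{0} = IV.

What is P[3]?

P[3]: E(K, 0b01101111) = 0b01101000; 0b11100111 ⊕ 0b01101000 = 0b10001111.

P[3] = 0b10001111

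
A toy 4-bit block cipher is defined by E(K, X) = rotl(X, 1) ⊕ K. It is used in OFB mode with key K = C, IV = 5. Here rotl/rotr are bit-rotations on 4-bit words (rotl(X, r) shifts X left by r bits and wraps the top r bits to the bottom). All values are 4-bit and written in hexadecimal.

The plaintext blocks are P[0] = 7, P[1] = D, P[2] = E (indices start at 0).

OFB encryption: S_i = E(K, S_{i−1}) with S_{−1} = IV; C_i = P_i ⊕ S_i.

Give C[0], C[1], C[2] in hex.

C[0]: S = E(K, 5) = 6; 7 ⊕ 6 = 1.
C[1]: S = E(K, 6) = 0; D ⊕ 0 = D.
C[2]: S = E(K, 0) = C; E ⊕ C = 2.

C[0] = 1, C[1] = D, C[2] = 2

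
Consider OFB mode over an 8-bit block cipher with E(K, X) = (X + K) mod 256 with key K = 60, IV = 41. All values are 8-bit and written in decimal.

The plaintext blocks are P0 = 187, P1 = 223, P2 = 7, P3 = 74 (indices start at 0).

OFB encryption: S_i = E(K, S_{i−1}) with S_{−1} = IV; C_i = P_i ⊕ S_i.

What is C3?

C0: S = E(K, 41) = 101; 187 ⊕ 101 = 222.
C1: S = E(K, 101) = 161; 223 ⊕ 161 = 126.
C2: S = E(K, 161) = 221; 7 ⊕ 221 = 218.
C3: S = E(K, 221) = 25; 74 ⊕ 25 = 83.

C3 = 83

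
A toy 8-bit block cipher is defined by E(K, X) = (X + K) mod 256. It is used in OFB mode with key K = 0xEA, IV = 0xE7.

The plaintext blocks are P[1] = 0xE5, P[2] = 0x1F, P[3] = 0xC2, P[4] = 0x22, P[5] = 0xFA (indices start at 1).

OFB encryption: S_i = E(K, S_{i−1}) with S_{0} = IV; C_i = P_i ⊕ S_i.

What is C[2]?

C[2] = 0xA4

C[1]: S = E(K, 0xE7) = 0xD1; 0xE5 ⊕ 0xD1 = 0x34.
C[2]: S = E(K, 0xD1) = 0xBB; 0x1F ⊕ 0xBB = 0xA4.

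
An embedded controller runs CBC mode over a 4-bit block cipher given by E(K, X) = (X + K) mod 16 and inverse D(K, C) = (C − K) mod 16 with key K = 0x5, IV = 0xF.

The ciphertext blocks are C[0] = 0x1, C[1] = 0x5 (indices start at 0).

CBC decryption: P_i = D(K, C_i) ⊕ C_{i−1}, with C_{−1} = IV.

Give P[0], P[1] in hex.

P[0]: D(K, 0x1) = 0xC; 0xC ⊕ 0xF = 0x3.
P[1]: D(K, 0x5) = 0x0; 0x0 ⊕ 0x1 = 0x1.

P[0] = 0x3, P[1] = 0x1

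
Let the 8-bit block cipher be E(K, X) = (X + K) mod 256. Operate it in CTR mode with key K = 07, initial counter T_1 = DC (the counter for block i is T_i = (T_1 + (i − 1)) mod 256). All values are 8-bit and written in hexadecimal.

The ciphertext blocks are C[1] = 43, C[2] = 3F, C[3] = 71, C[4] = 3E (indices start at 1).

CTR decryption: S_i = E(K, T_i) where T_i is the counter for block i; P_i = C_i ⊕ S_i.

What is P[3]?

P[3] = 94

P[3]: T = DE, S = E(K, T) = E5; 71 ⊕ E5 = 94.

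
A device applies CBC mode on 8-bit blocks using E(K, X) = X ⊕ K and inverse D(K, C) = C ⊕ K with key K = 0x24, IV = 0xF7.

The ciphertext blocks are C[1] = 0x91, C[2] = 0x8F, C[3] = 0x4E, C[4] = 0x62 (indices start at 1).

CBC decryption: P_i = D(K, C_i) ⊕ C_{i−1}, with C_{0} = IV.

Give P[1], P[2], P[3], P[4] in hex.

P[1] = 0x42, P[2] = 0x3A, P[3] = 0xE5, P[4] = 0x08

P[1]: D(K, 0x91) = 0xB5; 0xB5 ⊕ 0xF7 = 0x42.
P[2]: D(K, 0x8F) = 0xAB; 0xAB ⊕ 0x91 = 0x3A.
P[3]: D(K, 0x4E) = 0x6A; 0x6A ⊕ 0x8F = 0xE5.
P[4]: D(K, 0x62) = 0x46; 0x46 ⊕ 0x4E = 0x08.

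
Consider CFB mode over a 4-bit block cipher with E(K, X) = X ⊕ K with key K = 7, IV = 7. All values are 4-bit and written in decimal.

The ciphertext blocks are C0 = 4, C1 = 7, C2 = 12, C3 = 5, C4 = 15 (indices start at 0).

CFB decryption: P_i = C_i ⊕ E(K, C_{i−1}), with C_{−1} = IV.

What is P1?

P1: E(K, 4) = 3; 7 ⊕ 3 = 4.

P1 = 4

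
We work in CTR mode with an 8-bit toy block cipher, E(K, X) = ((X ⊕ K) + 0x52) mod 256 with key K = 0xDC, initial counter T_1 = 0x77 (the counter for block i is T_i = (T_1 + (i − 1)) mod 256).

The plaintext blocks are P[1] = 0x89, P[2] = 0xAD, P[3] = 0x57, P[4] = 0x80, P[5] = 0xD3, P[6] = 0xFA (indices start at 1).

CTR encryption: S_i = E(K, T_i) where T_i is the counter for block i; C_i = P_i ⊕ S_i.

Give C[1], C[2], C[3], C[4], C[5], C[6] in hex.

C[1]: T = 0x77, S = E(K, T) = 0xFD; 0x89 ⊕ 0xFD = 0x74.
C[2]: T = 0x78, S = E(K, T) = 0xF6; 0xAD ⊕ 0xF6 = 0x5B.
C[3]: T = 0x79, S = E(K, T) = 0xF7; 0x57 ⊕ 0xF7 = 0xA0.
C[4]: T = 0x7A, S = E(K, T) = 0xF8; 0x80 ⊕ 0xF8 = 0x78.
C[5]: T = 0x7B, S = E(K, T) = 0xF9; 0xD3 ⊕ 0xF9 = 0x2A.
C[6]: T = 0x7C, S = E(K, T) = 0xF2; 0xFA ⊕ 0xF2 = 0x08.

C[1] = 0x74, C[2] = 0x5B, C[3] = 0xA0, C[4] = 0x78, C[5] = 0x2A, C[6] = 0x08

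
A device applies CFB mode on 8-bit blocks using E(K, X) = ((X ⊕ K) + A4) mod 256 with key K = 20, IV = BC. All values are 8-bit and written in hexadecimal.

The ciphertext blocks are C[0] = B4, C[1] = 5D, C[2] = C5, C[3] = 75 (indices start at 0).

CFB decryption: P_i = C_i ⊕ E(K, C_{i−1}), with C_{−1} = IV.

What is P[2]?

P[2] = E4

P[2]: E(K, 5D) = 21; C5 ⊕ 21 = E4.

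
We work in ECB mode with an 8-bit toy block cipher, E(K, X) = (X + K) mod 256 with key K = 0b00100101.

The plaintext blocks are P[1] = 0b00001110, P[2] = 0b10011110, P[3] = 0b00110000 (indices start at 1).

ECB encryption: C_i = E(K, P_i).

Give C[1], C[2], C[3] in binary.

C[1] = 0b00110011, C[2] = 0b11000011, C[3] = 0b01010101

C[1]: E(K, 0b00001110) = 0b00110011.
C[2]: E(K, 0b10011110) = 0b11000011.
C[3]: E(K, 0b00110000) = 0b01010101.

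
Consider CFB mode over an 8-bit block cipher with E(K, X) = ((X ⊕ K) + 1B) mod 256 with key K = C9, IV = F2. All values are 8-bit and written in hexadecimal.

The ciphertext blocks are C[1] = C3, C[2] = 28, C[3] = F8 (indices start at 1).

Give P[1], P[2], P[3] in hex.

P[1] = 95, P[2] = 0D, P[3] = 04

CFB decryption: P_i = C_i ⊕ E(K, C_{i−1}), with C_{0} = IV.
P[1]: E(K, F2) = 56; C3 ⊕ 56 = 95.
P[2]: E(K, C3) = 25; 28 ⊕ 25 = 0D.
P[3]: E(K, 28) = FC; F8 ⊕ FC = 04.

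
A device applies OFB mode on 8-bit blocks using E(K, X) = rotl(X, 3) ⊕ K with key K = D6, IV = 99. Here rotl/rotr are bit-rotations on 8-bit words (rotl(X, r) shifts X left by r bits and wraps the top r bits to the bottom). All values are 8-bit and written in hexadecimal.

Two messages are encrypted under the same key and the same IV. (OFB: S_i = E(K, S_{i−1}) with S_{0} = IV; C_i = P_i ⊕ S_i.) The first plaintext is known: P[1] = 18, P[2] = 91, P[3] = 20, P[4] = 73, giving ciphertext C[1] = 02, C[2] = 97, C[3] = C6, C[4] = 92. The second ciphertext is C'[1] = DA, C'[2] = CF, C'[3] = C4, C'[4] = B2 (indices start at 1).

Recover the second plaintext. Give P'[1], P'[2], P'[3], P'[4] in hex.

In OFB with a reused IV, both messages share the same keystream S_i, so C_i ⊕ C'_i = P_i ⊕ P'_i and thus P'_i = P_i ⊕ C_i ⊕ C'_i.
P'[1]: 18 ⊕ 02 ⊕ DA = C0.
P'[2]: 91 ⊕ 97 ⊕ CF = C9.
P'[3]: 20 ⊕ C6 ⊕ C4 = 22.
P'[4]: 73 ⊕ 92 ⊕ B2 = 53.

P'[1] = C0, P'[2] = C9, P'[3] = 22, P'[4] = 53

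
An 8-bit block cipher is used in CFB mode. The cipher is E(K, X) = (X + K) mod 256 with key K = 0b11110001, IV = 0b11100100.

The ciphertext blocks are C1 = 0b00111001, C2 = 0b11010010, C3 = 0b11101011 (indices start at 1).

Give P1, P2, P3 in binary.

CFB decryption: P_i = C_i ⊕ E(K, C_{i−1}), with C_{0} = IV.
P1: E(K, 0b11100100) = 0b11010101; 0b00111001 ⊕ 0b11010101 = 0b11101100.
P2: E(K, 0b00111001) = 0b00101010; 0b11010010 ⊕ 0b00101010 = 0b11111000.
P3: E(K, 0b11010010) = 0b11000011; 0b11101011 ⊕ 0b11000011 = 0b00101000.

P1 = 0b11101100, P2 = 0b11111000, P3 = 0b00101000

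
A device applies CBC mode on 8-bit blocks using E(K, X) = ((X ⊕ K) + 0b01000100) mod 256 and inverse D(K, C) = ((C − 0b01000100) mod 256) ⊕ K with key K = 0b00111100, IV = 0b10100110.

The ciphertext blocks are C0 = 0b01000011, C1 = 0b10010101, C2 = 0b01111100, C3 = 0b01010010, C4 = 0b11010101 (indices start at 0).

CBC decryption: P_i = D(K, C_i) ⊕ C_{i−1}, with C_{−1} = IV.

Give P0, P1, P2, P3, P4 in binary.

P0 = 0b01100101, P1 = 0b00101110, P2 = 0b10010001, P3 = 0b01001110, P4 = 0b11111111

P0: D(K, 0b01000011) = 0b11000011; 0b11000011 ⊕ 0b10100110 = 0b01100101.
P1: D(K, 0b10010101) = 0b01101101; 0b01101101 ⊕ 0b01000011 = 0b00101110.
P2: D(K, 0b01111100) = 0b00000100; 0b00000100 ⊕ 0b10010101 = 0b10010001.
P3: D(K, 0b01010010) = 0b00110010; 0b00110010 ⊕ 0b01111100 = 0b01001110.
P4: D(K, 0b11010101) = 0b10101101; 0b10101101 ⊕ 0b01010010 = 0b11111111.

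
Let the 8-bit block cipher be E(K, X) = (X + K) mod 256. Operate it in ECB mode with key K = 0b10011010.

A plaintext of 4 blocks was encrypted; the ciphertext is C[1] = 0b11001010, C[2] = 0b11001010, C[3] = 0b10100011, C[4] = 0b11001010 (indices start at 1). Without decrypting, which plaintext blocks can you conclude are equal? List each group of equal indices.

P[1] = P[2] = P[4]

ECB encrypts each block independently with the same key, so equal ciphertext blocks imply equal plaintext blocks.
C[1] = C[2] = C[4] = 0b11001010, so P[1] = P[2] = P[4].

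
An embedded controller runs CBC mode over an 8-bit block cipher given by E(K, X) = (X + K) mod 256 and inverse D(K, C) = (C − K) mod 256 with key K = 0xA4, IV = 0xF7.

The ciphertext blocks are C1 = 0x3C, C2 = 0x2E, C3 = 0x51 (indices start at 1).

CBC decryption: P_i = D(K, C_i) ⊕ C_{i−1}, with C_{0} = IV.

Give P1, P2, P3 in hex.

P1 = 0x6F, P2 = 0xB6, P3 = 0x83

P1: D(K, 0x3C) = 0x98; 0x98 ⊕ 0xF7 = 0x6F.
P2: D(K, 0x2E) = 0x8A; 0x8A ⊕ 0x3C = 0xB6.
P3: D(K, 0x51) = 0xAD; 0xAD ⊕ 0x2E = 0x83.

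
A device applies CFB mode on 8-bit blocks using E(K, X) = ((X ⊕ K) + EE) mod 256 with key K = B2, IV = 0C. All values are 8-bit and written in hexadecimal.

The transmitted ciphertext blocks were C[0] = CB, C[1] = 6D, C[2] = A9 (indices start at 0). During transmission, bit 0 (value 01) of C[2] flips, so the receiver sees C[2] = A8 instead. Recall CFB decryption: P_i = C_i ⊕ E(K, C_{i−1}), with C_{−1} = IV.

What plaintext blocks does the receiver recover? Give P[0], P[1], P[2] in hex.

Only C[2] changed, to A8. In CFB, a change in C_i flips the same bit in P_i and garbles P_{i+1}. Decrypting the received ciphertext:
P[0]: E(K, 0C) = AC; CB ⊕ AC = 67.
P[1]: E(K, CB) = 67; 6D ⊕ 67 = 0A.
P[2]: E(K, 6D) = CD; A8 ⊕ CD = 65.
Blocks that differ from the original plaintext: P[2].

P[0] = 67, P[1] = 0A, P[2] = 65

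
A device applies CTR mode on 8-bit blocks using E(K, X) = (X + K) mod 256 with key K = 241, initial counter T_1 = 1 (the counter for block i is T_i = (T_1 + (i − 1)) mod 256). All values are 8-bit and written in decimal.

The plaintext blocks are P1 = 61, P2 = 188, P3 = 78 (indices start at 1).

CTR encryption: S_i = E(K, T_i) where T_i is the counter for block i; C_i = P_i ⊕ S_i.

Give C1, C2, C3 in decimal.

C1 = 207, C2 = 79, C3 = 186

C1: T = 1, S = E(K, T) = 242; 61 ⊕ 242 = 207.
C2: T = 2, S = E(K, T) = 243; 188 ⊕ 243 = 79.
C3: T = 3, S = E(K, T) = 244; 78 ⊕ 244 = 186.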